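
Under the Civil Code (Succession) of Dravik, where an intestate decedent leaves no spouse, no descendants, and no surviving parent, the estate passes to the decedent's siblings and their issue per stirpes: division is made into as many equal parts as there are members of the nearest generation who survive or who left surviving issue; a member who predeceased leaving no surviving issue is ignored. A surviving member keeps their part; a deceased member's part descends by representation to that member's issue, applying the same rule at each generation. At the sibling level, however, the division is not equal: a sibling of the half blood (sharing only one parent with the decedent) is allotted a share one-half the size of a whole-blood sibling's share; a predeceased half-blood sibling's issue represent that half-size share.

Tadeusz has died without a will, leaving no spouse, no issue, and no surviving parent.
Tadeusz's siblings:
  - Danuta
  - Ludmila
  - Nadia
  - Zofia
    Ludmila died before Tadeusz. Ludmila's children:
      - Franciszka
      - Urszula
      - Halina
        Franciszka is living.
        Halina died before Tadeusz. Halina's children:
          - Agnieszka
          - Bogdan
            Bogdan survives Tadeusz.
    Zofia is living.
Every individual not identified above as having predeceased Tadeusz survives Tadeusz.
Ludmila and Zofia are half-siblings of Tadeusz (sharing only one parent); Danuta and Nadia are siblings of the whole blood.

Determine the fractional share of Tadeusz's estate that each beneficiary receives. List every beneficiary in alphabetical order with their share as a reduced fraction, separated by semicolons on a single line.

No spouse, descendants, or parent survives, so the estate passes to Tadeusz's siblings per stirpes.
Half-blood siblings count for one-half the weight of whole-blood siblings at the initial division.
Dividing 1 in proportion to weights (total weight 3): Danuta (weight 1) → 1/3; Ludmila (weight 1/2) → 1/6; Nadia (weight 1) → 1/3; Zofia (weight 1/2) → 1/6.
Danuta is living and takes 1/3.
Ludmila predeceased; the 1/6 allotted to Ludmila's branch passes to Ludmila's issue by representation.
The 1/6 is divided into 3 equal shares of 1/18 among Franciszka, Urszula, Halina.
Franciszka is living and takes 1/18.
Urszula is living and takes 1/18.
Halina predeceased; the 1/18 allotted to Halina's branch passes to Halina's issue by representation.
The 1/18 is divided into 2 equal shares of 1/36 among Agnieszka, Bogdan.
Agnieszka is living and takes 1/36.
Bogdan is living and takes 1/36.
Nadia is living and takes 1/3.
Zofia is living and takes 1/6.

Agnieszka 1/36; Bogdan 1/36; Danuta 1/3; Franciszka 1/18; Nadia 1/3; Urszula 1/18; Zofia 1/6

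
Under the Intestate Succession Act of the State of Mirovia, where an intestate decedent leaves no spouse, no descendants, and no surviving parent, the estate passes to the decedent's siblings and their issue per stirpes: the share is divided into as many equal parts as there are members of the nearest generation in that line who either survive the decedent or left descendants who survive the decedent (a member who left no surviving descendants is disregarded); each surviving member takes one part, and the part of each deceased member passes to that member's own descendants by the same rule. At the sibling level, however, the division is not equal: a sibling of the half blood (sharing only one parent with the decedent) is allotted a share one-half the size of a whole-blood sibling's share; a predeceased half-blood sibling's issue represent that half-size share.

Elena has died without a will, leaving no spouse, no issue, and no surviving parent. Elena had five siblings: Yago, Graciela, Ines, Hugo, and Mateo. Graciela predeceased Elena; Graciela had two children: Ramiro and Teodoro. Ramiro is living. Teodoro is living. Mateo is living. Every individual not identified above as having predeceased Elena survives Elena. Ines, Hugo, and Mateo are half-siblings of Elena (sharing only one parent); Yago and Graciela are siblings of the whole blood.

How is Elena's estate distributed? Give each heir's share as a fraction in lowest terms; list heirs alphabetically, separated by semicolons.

Hugo 1/7; Ines 1/7; Mateo 1/7; Ramiro 1/7; Teodoro 1/7; Yago 2/7

No spouse, descendants, or parent survives, so the estate passes to Elena's siblings per stirpes.
Half-blood siblings count for one-half the weight of whole-blood siblings at the initial division.
Dividing 1 in proportion to weights (total weight 7/2): Yago (weight 1) → 2/7; Graciela (weight 1) → 2/7; Ines (weight 1/2) → 1/7; Hugo (weight 1/2) → 1/7; Mateo (weight 1/2) → 1/7.
Yago is living and takes 2/7.
Graciela predeceased; the 2/7 allotted to Graciela's branch passes to Graciela's issue by representation.
The 2/7 is divided into 2 equal shares of 1/7 among Ramiro, Teodoro.
Ramiro is living and takes 1/7.
Teodoro is living and takes 1/7.
Ines is living and takes 1/7.
Hugo is living and takes 1/7.
Mateo is living and takes 1/7.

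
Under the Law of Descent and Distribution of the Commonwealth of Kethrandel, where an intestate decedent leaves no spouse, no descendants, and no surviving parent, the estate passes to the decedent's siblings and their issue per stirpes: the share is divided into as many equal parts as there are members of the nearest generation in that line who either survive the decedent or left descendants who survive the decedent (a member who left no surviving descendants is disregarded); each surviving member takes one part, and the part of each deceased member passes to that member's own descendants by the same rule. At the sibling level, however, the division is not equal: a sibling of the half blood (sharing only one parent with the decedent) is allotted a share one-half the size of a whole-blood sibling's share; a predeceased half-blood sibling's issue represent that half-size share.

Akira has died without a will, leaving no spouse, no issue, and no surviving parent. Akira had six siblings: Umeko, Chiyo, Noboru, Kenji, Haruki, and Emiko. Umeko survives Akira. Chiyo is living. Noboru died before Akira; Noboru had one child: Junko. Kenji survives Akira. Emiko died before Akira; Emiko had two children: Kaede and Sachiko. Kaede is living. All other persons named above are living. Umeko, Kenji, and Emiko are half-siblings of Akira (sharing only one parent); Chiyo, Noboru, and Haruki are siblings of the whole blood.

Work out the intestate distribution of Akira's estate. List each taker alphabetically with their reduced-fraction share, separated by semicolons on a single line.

Chiyo 2/9; Haruki 2/9; Junko 2/9; Kaede 1/18; Kenji 1/9; Sachiko 1/18; Umeko 1/9

No spouse, descendants, or parent survives, so the estate passes to Akira's siblings per stirpes.
Half-blood siblings count for one-half the weight of whole-blood siblings at the initial division.
Dividing 1 in proportion to weights (total weight 9/2): Umeko (weight 1/2) → 1/9; Chiyo (weight 1) → 2/9; Noboru (weight 1) → 2/9; Kenji (weight 1/2) → 1/9; Haruki (weight 1) → 2/9; Emiko (weight 1/2) → 1/9.
Umeko is living and takes 1/9.
Chiyo is living and takes 2/9.
Noboru predeceased; the 2/9 allotted to Noboru's branch passes to Noboru's issue by representation.
Junko is the sole taker at this level and receives the full 2/9.
Kenji is living and takes 1/9.
Haruki is living and takes 2/9.
Emiko predeceased; the 1/9 allotted to Emiko's branch passes to Emiko's issue by representation.
The 1/9 is divided into 2 equal shares of 1/18 among Kaede, Sachiko.
Kaede is living and takes 1/18.
Sachiko is living and takes 1/18.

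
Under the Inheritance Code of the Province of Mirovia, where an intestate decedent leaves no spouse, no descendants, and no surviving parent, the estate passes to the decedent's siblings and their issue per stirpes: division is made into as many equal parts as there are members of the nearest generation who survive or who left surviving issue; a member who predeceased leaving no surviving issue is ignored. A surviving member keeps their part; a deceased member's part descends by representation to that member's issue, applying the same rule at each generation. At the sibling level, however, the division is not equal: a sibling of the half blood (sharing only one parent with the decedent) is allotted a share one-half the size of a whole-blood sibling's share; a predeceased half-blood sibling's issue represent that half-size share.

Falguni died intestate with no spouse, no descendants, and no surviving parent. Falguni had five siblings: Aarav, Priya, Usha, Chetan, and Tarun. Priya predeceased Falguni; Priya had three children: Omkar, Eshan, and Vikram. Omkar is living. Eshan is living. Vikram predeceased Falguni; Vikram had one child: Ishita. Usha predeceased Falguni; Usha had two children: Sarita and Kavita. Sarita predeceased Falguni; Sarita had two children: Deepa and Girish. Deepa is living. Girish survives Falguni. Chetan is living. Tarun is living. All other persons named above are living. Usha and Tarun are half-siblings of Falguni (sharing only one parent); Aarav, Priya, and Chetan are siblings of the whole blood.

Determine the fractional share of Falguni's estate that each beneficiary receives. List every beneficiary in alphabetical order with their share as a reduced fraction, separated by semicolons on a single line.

No spouse, descendants, or parent survives, so the estate passes to Falguni's siblings per stirpes.
Half-blood siblings count for one-half the weight of whole-blood siblings at the initial division.
Dividing 1 in proportion to weights (total weight 4): Aarav (weight 1) → 1/4; Priya (weight 1) → 1/4; Usha (weight 1/2) → 1/8; Chetan (weight 1) → 1/4; Tarun (weight 1/2) → 1/8.
Aarav is living and takes 1/4.
Priya predeceased; the 1/4 allotted to Priya's branch passes to Priya's issue by representation.
The 1/4 is divided into 3 equal shares of 1/12 among Omkar, Eshan, Vikram.
Omkar is living and takes 1/12.
Eshan is living and takes 1/12.
Vikram predeceased; the 1/12 allotted to Vikram's branch passes to Vikram's issue by representation.
Ishita is the sole taker at this level and receives the full 1/12.
Usha predeceased; the 1/8 allotted to Usha's branch passes to Usha's issue by representation.
The 1/8 is divided into 2 equal shares of 1/16 among Sarita, Kavita.
Sarita predeceased; the 1/16 allotted to Sarita's branch passes to Sarita's issue by representation.
The 1/16 is divided into 2 equal shares of 1/32 among Deepa, Girish.
Deepa is living and takes 1/32.
Girish is living and takes 1/32.
Kavita is living and takes 1/16.
Chetan is living and takes 1/4.
Tarun is living and takes 1/8.

Aarav 1/4; Chetan 1/4; Deepa 1/32; Eshan 1/12; Girish 1/32; Ishita 1/12; Kavita 1/16; Omkar 1/12; Tarun 1/8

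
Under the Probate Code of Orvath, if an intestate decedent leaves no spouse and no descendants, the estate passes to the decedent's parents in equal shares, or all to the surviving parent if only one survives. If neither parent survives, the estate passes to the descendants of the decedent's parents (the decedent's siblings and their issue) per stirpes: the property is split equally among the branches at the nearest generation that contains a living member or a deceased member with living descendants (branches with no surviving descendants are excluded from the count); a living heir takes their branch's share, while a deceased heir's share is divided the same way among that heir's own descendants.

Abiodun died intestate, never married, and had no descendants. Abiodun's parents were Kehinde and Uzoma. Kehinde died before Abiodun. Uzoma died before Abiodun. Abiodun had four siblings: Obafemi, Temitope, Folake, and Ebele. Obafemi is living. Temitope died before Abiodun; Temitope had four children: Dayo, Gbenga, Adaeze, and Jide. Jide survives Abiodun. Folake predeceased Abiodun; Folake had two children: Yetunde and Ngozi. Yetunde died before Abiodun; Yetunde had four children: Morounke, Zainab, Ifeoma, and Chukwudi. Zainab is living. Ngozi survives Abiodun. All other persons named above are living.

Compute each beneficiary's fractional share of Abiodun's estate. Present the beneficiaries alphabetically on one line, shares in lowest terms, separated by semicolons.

Adaeze 1/16; Chukwudi 1/32; Dayo 1/16; Ebele 1/4; Gbenga 1/16; Ifeoma 1/32; Jide 1/16; Morounke 1/32; Ngozi 1/8; Obafemi 1/4; Zainab 1/32

Neither parent survives and there are no descendants, so the estate passes to Abiodun's siblings and their issue per stirpes.
The estate is divided into 4 equal shares of 1/4 among Obafemi, Temitope, Folake, Ebele.
Obafemi is living and takes 1/4.
Temitope predeceased; the 1/4 allotted to Temitope's branch passes to Temitope's issue by representation.
The 1/4 is divided into 4 equal shares of 1/16 among Dayo, Gbenga, Adaeze, Jide.
Dayo is living and takes 1/16.
Gbenga is living and takes 1/16.
Adaeze is living and takes 1/16.
Jide is living and takes 1/16.
Folake predeceased; the 1/4 allotted to Folake's branch passes to Folake's issue by representation.
The 1/4 is divided into 2 equal shares of 1/8 among Yetunde, Ngozi.
Yetunde predeceased; the 1/8 allotted to Yetunde's branch passes to Yetunde's issue by representation.
The 1/8 is divided into 4 equal shares of 1/32 among Morounke, Zainab, Ifeoma, Chukwudi.
Morounke is living and takes 1/32.
Zainab is living and takes 1/32.
Ifeoma is living and takes 1/32.
Chukwudi is living and takes 1/32.
Ngozi is living and takes 1/8.
Ebele is living and takes 1/4.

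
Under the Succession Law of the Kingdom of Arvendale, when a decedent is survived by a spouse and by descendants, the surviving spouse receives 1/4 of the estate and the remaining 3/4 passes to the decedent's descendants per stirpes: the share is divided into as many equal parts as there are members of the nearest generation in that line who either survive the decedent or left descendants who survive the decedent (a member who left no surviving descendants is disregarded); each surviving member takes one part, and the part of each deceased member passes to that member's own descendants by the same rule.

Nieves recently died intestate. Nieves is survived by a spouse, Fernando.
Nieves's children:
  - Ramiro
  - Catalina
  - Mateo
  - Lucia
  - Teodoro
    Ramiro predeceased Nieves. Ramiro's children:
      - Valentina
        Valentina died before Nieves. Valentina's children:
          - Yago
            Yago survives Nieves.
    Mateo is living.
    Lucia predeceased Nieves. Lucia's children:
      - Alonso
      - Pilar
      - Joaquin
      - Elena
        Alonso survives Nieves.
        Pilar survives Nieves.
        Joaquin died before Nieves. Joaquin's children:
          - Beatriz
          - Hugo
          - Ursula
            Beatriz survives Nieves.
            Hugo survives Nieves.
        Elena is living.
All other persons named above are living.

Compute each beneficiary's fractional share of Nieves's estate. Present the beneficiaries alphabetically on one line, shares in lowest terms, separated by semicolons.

Alonso 3/80; Beatriz 1/80; Catalina 3/20; Elena 3/80; Fernando 1/4; Hugo 1/80; Mateo 3/20; Pilar 3/80; Teodoro 3/20; Ursula 1/80; Yago 3/20

Fernando, as surviving spouse, takes 1/4.
The remaining 3/4 passes to Nieves's descendants per stirpes.
The 3/4 is divided into 5 equal shares of 3/20 among Ramiro, Catalina, Mateo, Lucia, Teodoro.
Ramiro predeceased; the 3/20 allotted to Ramiro's branch passes to Ramiro's issue by representation.
Valentina's line is the sole branch at this level, so the full 3/20 passes to Valentina's issue by representation.
Yago is the sole taker at this level and receives the full 3/20.
Catalina is living and takes 3/20.
Mateo is living and takes 3/20.
Lucia predeceased; the 3/20 allotted to Lucia's branch passes to Lucia's issue by representation.
The 3/20 is divided into 4 equal shares of 3/80 among Alonso, Pilar, Joaquin, Elena.
Alonso is living and takes 3/80.
Pilar is living and takes 3/80.
Joaquin predeceased; the 3/80 allotted to Joaquin's branch passes to Joaquin's issue by representation.
The 3/80 is divided into 3 equal shares of 1/80 among Beatriz, Hugo, Ursula.
Beatriz is living and takes 1/80.
Hugo is living and takes 1/80.
Ursula is living and takes 1/80.
Elena is living and takes 3/80.
Teodoro is living and takes 3/20.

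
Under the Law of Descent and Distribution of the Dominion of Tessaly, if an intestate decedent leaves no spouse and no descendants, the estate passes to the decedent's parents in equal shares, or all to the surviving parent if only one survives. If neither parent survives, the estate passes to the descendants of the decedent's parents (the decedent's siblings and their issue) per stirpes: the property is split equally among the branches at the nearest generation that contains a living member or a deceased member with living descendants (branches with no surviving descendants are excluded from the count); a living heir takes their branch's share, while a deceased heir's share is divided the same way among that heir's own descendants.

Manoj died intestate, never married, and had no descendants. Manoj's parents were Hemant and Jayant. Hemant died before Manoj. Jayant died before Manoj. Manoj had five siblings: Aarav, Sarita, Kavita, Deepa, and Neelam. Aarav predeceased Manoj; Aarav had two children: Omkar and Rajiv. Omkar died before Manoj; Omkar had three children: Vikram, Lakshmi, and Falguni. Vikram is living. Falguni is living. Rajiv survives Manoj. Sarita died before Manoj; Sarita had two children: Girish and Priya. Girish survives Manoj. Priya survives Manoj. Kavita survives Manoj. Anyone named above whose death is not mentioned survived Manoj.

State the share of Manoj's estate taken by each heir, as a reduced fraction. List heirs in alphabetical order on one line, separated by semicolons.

Neither parent survives and there are no descendants, so the estate passes to Manoj's siblings and their issue per stirpes.
The estate is divided into 5 equal shares of 1/5 among Aarav, Sarita, Kavita, Deepa, Neelam.
Aarav predeceased; the 1/5 allotted to Aarav's branch passes to Aarav's issue by representation.
The 1/5 is divided into 2 equal shares of 1/10 among Omkar, Rajiv.
Omkar predeceased; the 1/10 allotted to Omkar's branch passes to Omkar's issue by representation.
The 1/10 is divided into 3 equal shares of 1/30 among Vikram, Lakshmi, Falguni.
Vikram is living and takes 1/30.
Lakshmi is living and takes 1/30.
Falguni is living and takes 1/30.
Rajiv is living and takes 1/10.
Sarita predeceased; the 1/5 allotted to Sarita's branch passes to Sarita's issue by representation.
The 1/5 is divided into 2 equal shares of 1/10 among Girish, Priya.
Girish is living and takes 1/10.
Priya is living and takes 1/10.
Kavita is living and takes 1/5.
Deepa is living and takes 1/5.
Neelam is living and takes 1/5.

Deepa 1/5; Falguni 1/30; Girish 1/10; Kavita 1/5; Lakshmi 1/30; Neelam 1/5; Priya 1/10; Rajiv 1/10; Vikram 1/30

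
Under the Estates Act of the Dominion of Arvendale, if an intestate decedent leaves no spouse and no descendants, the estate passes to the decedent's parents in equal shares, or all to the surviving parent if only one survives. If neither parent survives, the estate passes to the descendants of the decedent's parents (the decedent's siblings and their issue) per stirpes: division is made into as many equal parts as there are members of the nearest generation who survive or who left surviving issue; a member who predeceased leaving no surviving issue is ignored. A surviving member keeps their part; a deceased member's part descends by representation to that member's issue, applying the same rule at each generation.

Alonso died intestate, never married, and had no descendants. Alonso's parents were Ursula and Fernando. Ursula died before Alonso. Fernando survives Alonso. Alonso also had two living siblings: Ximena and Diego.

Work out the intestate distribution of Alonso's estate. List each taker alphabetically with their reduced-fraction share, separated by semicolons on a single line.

Only one parent, Fernando, survives, so Fernando takes the entire estate. The siblings take nothing because a surviving parent has priority.

Fernando 1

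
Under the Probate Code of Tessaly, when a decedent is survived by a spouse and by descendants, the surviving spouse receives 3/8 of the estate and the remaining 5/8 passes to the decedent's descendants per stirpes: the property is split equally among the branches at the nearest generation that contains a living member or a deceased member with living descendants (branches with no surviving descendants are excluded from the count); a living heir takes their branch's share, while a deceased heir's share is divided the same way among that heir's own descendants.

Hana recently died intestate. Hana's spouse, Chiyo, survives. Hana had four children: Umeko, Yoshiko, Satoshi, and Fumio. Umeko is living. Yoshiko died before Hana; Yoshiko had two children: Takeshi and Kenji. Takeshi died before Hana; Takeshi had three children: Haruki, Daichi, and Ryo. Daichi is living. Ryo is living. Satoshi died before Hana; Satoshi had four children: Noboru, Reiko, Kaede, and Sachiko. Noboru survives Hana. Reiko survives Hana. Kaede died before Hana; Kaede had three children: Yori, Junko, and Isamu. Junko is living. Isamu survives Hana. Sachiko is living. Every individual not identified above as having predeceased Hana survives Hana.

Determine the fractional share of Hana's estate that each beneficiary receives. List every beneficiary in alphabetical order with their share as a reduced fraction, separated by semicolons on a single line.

Chiyo 3/8; Daichi 5/192; Fumio 5/32; Haruki 5/192; Isamu 5/384; Junko 5/384; Kenji 5/64; Noboru 5/128; Reiko 5/128; Ryo 5/192; Sachiko 5/128; Umeko 5/32; Yori 5/384

Chiyo, as surviving spouse, takes 3/8.
The remaining 5/8 passes to Hana's descendants per stirpes.
The 5/8 is divided into 4 equal shares of 5/32 among Umeko, Yoshiko, Satoshi, Fumio.
Umeko is living and takes 5/32.
Yoshiko predeceased; the 5/32 allotted to Yoshiko's branch passes to Yoshiko's issue by representation.
The 5/32 is divided into 2 equal shares of 5/64 among Takeshi, Kenji.
Takeshi predeceased; the 5/64 allotted to Takeshi's branch passes to Takeshi's issue by representation.
The 5/64 is divided into 3 equal shares of 5/192 among Haruki, Daichi, Ryo.
Haruki is living and takes 5/192.
Daichi is living and takes 5/192.
Ryo is living and takes 5/192.
Kenji is living and takes 5/64.
Satoshi predeceased; the 5/32 allotted to Satoshi's branch passes to Satoshi's issue by representation.
The 5/32 is divided into 4 equal shares of 5/128 among Noboru, Reiko, Kaede, Sachiko.
Noboru is living and takes 5/128.
Reiko is living and takes 5/128.
Kaede predeceased; the 5/128 allotted to Kaede's branch passes to Kaede's issue by representation.
The 5/128 is divided into 3 equal shares of 5/384 among Yori, Junko, Isamu.
Yori is living and takes 5/384.
Junko is living and takes 5/384.
Isamu is living and takes 5/384.
Sachiko is living and takes 5/128.
Fumio is living and takes 5/32.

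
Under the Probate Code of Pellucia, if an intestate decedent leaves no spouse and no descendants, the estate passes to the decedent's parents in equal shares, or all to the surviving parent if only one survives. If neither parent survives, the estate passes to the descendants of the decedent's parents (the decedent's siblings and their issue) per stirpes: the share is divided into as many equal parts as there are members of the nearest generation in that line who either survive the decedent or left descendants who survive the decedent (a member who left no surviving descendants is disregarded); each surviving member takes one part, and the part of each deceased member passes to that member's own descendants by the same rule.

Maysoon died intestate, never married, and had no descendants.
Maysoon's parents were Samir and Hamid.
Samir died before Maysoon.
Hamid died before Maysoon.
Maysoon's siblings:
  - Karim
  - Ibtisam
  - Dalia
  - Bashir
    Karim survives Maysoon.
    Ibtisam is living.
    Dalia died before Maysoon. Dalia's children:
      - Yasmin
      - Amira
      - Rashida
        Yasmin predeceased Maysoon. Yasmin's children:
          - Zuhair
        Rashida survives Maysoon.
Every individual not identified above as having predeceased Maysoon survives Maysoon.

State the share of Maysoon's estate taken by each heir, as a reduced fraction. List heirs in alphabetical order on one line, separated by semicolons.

Neither parent survives and there are no descendants, so the estate passes to Maysoon's siblings and their issue per stirpes.
The estate is divided into 4 equal shares of 1/4 among Karim, Ibtisam, Dalia, Bashir.
Karim is living and takes 1/4.
Ibtisam is living and takes 1/4.
Dalia predeceased; the 1/4 allotted to Dalia's branch passes to Dalia's issue by representation.
The 1/4 is divided into 3 equal shares of 1/12 among Yasmin, Amira, Rashida.
Yasmin predeceased; the 1/12 allotted to Yasmin's branch passes to Yasmin's issue by representation.
Zuhair is the sole taker at this level and receives the full 1/12.
Amira is living and takes 1/12.
Rashida is living and takes 1/12.
Bashir is living and takes 1/4.

Amira 1/12; Bashir 1/4; Ibtisam 1/4; Karim 1/4; Rashida 1/12; Zuhair 1/12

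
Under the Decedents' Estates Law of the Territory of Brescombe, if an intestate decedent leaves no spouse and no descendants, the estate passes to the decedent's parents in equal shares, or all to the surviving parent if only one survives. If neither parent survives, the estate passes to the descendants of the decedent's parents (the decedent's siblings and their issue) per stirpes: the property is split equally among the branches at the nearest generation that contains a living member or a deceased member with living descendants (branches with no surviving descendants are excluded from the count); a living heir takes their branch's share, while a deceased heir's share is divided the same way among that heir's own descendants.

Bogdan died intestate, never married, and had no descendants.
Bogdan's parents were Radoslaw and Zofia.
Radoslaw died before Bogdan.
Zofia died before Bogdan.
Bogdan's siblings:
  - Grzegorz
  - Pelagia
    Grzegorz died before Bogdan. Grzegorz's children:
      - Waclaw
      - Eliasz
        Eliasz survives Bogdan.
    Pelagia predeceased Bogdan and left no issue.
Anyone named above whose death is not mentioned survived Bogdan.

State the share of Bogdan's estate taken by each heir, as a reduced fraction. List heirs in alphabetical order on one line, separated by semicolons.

Neither parent survives and there are no descendants, so the estate passes to Bogdan's siblings and their issue per stirpes.
Pelagia left no surviving issue, so that branch lapses and is disregarded.
Grzegorz's line is the sole branch at this level, so the full 1 passes to Grzegorz's issue by representation.
The estate is divided into 2 equal shares of 1/2 among Waclaw, Eliasz.
Waclaw is living and takes 1/2.
Eliasz is living and takes 1/2.

Eliasz 1/2; Waclaw 1/2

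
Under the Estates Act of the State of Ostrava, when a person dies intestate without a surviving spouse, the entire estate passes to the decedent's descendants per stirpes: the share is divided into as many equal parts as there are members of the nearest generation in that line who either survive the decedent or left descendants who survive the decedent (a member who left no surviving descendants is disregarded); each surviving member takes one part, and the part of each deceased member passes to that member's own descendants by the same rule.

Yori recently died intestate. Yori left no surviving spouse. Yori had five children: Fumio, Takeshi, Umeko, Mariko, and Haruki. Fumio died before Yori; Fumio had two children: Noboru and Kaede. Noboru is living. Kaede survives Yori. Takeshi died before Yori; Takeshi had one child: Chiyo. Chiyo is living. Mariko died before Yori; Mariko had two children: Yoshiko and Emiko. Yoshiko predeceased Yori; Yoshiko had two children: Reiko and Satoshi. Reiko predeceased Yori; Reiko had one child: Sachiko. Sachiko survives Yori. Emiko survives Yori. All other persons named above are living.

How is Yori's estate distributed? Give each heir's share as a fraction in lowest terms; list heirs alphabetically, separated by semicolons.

Chiyo 1/5; Emiko 1/10; Haruki 1/5; Kaede 1/10; Noboru 1/10; Sachiko 1/20; Satoshi 1/20; Umeko 1/5

There is no surviving spouse, so the entire estate passes to Yori's descendants per stirpes.
The estate is divided into 5 equal shares of 1/5 among Fumio, Takeshi, Umeko, Mariko, Haruki.
Fumio predeceased; the 1/5 allotted to Fumio's branch passes to Fumio's issue by representation.
The 1/5 is divided into 2 equal shares of 1/10 among Noboru, Kaede.
Noboru is living and takes 1/10.
Kaede is living and takes 1/10.
Takeshi predeceased; the 1/5 allotted to Takeshi's branch passes to Takeshi's issue by representation.
Chiyo is the sole taker at this level and receives the full 1/5.
Umeko is living and takes 1/5.
Mariko predeceased; the 1/5 allotted to Mariko's branch passes to Mariko's issue by representation.
The 1/5 is divided into 2 equal shares of 1/10 among Yoshiko, Emiko.
Yoshiko predeceased; the 1/10 allotted to Yoshiko's branch passes to Yoshiko's issue by representation.
The 1/10 is divided into 2 equal shares of 1/20 among Reiko, Satoshi.
Reiko predeceased; the 1/20 allotted to Reiko's branch passes to Reiko's issue by representation.
Sachiko is the sole taker at this level and receives the full 1/20.
Satoshi is living and takes 1/20.
Emiko is living and takes 1/10.
Haruki is living and takes 1/5.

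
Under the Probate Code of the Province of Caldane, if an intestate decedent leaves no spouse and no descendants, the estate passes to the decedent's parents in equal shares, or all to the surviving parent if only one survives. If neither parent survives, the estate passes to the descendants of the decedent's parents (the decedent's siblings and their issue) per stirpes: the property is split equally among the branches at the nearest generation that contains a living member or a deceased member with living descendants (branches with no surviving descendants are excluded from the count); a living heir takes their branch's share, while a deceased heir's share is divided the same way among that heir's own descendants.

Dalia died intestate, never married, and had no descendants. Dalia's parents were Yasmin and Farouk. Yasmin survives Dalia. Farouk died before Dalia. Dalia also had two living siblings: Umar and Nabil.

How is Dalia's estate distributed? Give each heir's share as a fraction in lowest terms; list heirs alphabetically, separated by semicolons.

Only one parent, Yasmin, survives, so Yasmin takes the entire estate. The siblings take nothing because a surviving parent has priority.

Yasmin 1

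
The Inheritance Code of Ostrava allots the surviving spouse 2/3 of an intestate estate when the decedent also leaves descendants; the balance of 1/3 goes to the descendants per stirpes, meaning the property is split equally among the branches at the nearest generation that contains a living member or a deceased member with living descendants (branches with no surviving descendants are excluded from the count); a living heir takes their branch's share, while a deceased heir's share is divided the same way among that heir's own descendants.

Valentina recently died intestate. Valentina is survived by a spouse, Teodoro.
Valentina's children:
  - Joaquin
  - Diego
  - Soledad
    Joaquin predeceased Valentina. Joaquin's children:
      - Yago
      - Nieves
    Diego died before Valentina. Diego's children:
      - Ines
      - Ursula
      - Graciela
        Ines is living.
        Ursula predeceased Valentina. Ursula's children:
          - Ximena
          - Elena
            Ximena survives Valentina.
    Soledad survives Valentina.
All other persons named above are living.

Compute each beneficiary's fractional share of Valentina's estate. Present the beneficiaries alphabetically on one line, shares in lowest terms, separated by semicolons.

Elena 1/54; Graciela 1/27; Ines 1/27; Nieves 1/18; Soledad 1/9; Teodoro 2/3; Ximena 1/54; Yago 1/18

Teodoro, as surviving spouse, takes 2/3.
The remaining 1/3 passes to Valentina's descendants per stirpes.
The 1/3 is divided into 3 equal shares of 1/9 among Joaquin, Diego, Soledad.
Joaquin predeceased; the 1/9 allotted to Joaquin's branch passes to Joaquin's issue by representation.
The 1/9 is divided into 2 equal shares of 1/18 among Yago, Nieves.
Yago is living and takes 1/18.
Nieves is living and takes 1/18.
Diego predeceased; the 1/9 allotted to Diego's branch passes to Diego's issue by representation.
The 1/9 is divided into 3 equal shares of 1/27 among Ines, Ursula, Graciela.
Ines is living and takes 1/27.
Ursula predeceased; the 1/27 allotted to Ursula's branch passes to Ursula's issue by representation.
The 1/27 is divided into 2 equal shares of 1/54 among Ximena, Elena.
Ximena is living and takes 1/54.
Elena is living and takes 1/54.
Graciela is living and takes 1/27.
Soledad is living and takes 1/9.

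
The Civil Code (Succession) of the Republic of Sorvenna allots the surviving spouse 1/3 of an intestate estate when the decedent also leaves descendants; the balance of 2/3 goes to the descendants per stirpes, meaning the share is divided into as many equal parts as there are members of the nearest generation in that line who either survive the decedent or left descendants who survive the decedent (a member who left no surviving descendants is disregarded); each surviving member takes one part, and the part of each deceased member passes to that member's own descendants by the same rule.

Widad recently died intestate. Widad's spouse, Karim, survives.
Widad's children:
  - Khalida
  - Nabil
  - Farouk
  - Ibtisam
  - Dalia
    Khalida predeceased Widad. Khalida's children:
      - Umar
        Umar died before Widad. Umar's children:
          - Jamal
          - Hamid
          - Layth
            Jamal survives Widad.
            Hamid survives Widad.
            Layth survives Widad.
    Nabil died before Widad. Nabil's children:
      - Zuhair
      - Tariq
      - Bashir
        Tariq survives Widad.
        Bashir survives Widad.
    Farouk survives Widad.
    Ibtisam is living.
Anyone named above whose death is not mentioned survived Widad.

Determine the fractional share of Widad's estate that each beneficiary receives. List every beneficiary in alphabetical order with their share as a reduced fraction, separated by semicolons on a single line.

Bashir 2/45; Dalia 2/15; Farouk 2/15; Hamid 2/45; Ibtisam 2/15; Jamal 2/45; Karim 1/3; Layth 2/45; Tariq 2/45; Zuhair 2/45

Karim, as surviving spouse, takes 1/3.
The remaining 2/3 passes to Widad's descendants per stirpes.
The 2/3 is divided into 5 equal shares of 2/15 among Khalida, Nabil, Farouk, Ibtisam, Dalia.
Khalida predeceased; the 2/15 allotted to Khalida's branch passes to Khalida's issue by representation.
Umar's line is the sole branch at this level, so the full 2/15 passes to Umar's issue by representation.
The 2/15 is divided into 3 equal shares of 2/45 among Jamal, Hamid, Layth.
Jamal is living and takes 2/45.
Hamid is living and takes 2/45.
Layth is living and takes 2/45.
Nabil predeceased; the 2/15 allotted to Nabil's branch passes to Nabil's issue by representation.
The 2/15 is divided into 3 equal shares of 2/45 among Zuhair, Tariq, Bashir.
Zuhair is living and takes 2/45.
Tariq is living and takes 2/45.
Bashir is living and takes 2/45.
Farouk is living and takes 2/15.
Ibtisam is living and takes 2/15.
Dalia is living and takes 2/15.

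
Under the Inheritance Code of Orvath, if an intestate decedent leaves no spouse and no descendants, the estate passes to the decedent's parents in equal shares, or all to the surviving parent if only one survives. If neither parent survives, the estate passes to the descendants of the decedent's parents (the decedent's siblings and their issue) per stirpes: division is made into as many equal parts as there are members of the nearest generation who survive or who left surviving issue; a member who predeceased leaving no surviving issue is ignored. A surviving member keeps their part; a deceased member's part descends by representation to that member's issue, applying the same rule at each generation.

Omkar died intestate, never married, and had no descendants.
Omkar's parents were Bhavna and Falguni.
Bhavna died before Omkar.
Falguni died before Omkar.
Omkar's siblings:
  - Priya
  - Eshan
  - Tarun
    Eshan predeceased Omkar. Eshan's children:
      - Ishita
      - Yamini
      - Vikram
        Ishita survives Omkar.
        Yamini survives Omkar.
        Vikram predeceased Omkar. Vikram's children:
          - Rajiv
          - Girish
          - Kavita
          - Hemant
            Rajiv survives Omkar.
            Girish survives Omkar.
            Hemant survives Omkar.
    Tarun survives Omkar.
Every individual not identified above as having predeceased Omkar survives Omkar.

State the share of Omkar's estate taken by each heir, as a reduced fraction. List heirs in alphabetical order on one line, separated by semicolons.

Girish 1/36; Hemant 1/36; Ishita 1/9; Kavita 1/36; Priya 1/3; Rajiv 1/36; Tarun 1/3; Yamini 1/9

Neither parent survives and there are no descendants, so the estate passes to Omkar's siblings and their issue per stirpes.
The estate is divided into 3 equal shares of 1/3 among Priya, Eshan, Tarun.
Priya is living and takes 1/3.
Eshan predeceased; the 1/3 allotted to Eshan's branch passes to Eshan's issue by representation.
The 1/3 is divided into 3 equal shares of 1/9 among Ishita, Yamini, Vikram.
Ishita is living and takes 1/9.
Yamini is living and takes 1/9.
Vikram predeceased; the 1/9 allotted to Vikram's branch passes to Vikram's issue by representation.
The 1/9 is divided into 4 equal shares of 1/36 among Rajiv, Girish, Kavita, Hemant.
Rajiv is living and takes 1/36.
Girish is living and takes 1/36.
Kavita is living and takes 1/36.
Hemant is living and takes 1/36.
Tarun is living and takes 1/3.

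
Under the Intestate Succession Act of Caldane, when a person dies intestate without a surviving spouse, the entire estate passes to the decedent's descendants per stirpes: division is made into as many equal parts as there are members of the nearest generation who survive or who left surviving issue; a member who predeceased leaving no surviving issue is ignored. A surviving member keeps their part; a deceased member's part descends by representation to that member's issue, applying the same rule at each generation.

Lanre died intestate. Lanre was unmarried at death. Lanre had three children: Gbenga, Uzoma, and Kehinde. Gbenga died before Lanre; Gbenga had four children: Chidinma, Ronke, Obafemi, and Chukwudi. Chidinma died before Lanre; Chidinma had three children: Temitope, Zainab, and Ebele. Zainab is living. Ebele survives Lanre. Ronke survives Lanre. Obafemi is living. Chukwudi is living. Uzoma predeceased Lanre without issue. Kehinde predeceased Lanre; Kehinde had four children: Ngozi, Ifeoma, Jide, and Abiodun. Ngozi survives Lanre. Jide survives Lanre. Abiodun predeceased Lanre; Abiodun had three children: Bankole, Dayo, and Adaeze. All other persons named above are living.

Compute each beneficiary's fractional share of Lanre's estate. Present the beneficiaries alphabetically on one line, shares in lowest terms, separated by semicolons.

Adaeze 1/24; Bankole 1/24; Chukwudi 1/8; Dayo 1/24; Ebele 1/24; Ifeoma 1/8; Jide 1/8; Ngozi 1/8; Obafemi 1/8; Ronke 1/8; Temitope 1/24; Zainab 1/24

There is no surviving spouse, so the entire estate passes to Lanre's descendants per stirpes.
Uzoma left no surviving issue, so that branch lapses and is disregarded.
The estate is divided into 2 equal shares of 1/2 among Gbenga, Kehinde.
Gbenga predeceased; the 1/2 allotted to Gbenga's branch passes to Gbenga's issue by representation.
The 1/2 is divided into 4 equal shares of 1/8 among Chidinma, Ronke, Obafemi, Chukwudi.
Chidinma predeceased; the 1/8 allotted to Chidinma's branch passes to Chidinma's issue by representation.
The 1/8 is divided into 3 equal shares of 1/24 among Temitope, Zainab, Ebele.
Temitope is living and takes 1/24.
Zainab is living and takes 1/24.
Ebele is living and takes 1/24.
Ronke is living and takes 1/8.
Obafemi is living and takes 1/8.
Chukwudi is living and takes 1/8.
Kehinde predeceased; the 1/2 allotted to Kehinde's branch passes to Kehinde's issue by representation.
The 1/2 is divided into 4 equal shares of 1/8 among Ngozi, Ifeoma, Jide, Abiodun.
Ngozi is living and takes 1/8.
Ifeoma is living and takes 1/8.
Jide is living and takes 1/8.
Abiodun predeceased; the 1/8 allotted to Abiodun's branch passes to Abiodun's issue by representation.
The 1/8 is divided into 3 equal shares of 1/24 among Bankole, Dayo, Adaeze.
Bankole is living and takes 1/24.
Dayo is living and takes 1/24.
Adaeze is living and takes 1/24.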